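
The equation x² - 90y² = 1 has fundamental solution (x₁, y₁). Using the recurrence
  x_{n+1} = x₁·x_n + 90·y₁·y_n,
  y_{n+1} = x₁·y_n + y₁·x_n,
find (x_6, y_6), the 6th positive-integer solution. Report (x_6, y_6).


Step 1: Find the fundamental solution (x₁, y₁) of x² - 90y² = 1.
  Expand √90 as a continued fraction. a₀ = ⌊√90⌋ = 9; iterate m_{k+1} = d_k·a_k − m_k, d_{k+1} = (90 − m_{k+1}²)/d_k, a_{k+1} = ⌊(a₀ + m_{k+1})/d_{k+1}⌋ (starting m₀ = 0, d₀ = 1), with convergents p_k = a_k·p_{k-1} + p_{k-2}, q_k = a_k·q_{k-1} + q_{k-2} (p₋₁ = 1, q₋₁ = 0):
  k = 0: a₀ = 9; p₀/q₀ = 9/1; p₀² − 90·q₀² = 81 − 90 = -9.
  k = 1: m = 9, d = 9, a = ⌊(9 + 9)/9⌋ = 2; p/q = (2·9 + 1)/(2·1 + 0) = 19/2; p² − 90·q² = 361 − 360 = 1.
  The first convergent with p² − 90·q² = 1 gives the fundamental solution (x₁, y₁) = (19, 2).
Step 2: Apply the recurrence (x_{n+1}, y_{n+1}) = (x₁x_n + 90y₁y_n, x₁y_n + y₁x_n) repeatedly.
  From (x_1, y_1) = (19, 2): x_2 = 19·19 + 90·2·2 = 721; y_2 = 19·2 + 2·19 = 76.
  From (x_2, y_2) = (721, 76): x_3 = 19·721 + 90·2·76 = 27379; y_3 = 19·76 + 2·721 = 2886.
  From (x_3, y_3) = (27379, 2886): x_4 = 19·27379 + 90·2·2886 = 1039681; y_4 = 19·2886 + 2·27379 = 109592.
  From (x_4, y_4) = (1039681, 109592): x_5 = 19·1039681 + 90·2·109592 = 39480499; y_5 = 19·109592 + 2·1039681 = 4161610.
  From (x_5, y_5) = (39480499, 4161610): x_6 = 19·39480499 + 90·2·4161610 = 1499219281; y_6 = 19·4161610 + 2·39480499 = 158031588.
Step 3: Verify x_6² - 90·y_6² = 2247658452522156961 - 2247658452522156960 = 1 (should be 1). ✓

(x_1, y_1) = (19, 2); (x_6, y_6) = (1499219281, 158031588).


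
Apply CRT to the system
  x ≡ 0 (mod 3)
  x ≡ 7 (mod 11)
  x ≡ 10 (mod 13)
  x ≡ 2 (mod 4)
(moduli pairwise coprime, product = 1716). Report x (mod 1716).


Product of moduli M = 3 · 11 · 13 · 4 = 1716.
Merge one congruence at a time:
  Start: x ≡ 0 (mod 3).
  Combine with x ≡ 7 (mod 11); new modulus lcm = 33.
    Write x = 0 + 3·t and substitute into x ≡ 7 (mod 11): 3·t ≡ 7 − 0 = 7 (mod 11).
    The inverse of 3 mod 11 is 4 (since 3·4 = 12 = 1·11 + 1), so t ≡ 4·7 = 28 ≡ 6 (mod 11).
    Then x = 0 + 3·6 = 18, valid modulo lcm(3, 11) = 33: x ≡ 18 (mod 33).
  Combine with x ≡ 10 (mod 13); new modulus lcm = 429.
    Write x = 18 + 33·t and substitute into x ≡ 10 (mod 13): 33·t ≡ 10 − 18 = -8 (mod 13).
    Reduce coefficients mod 13: 7·t ≡ 5 (mod 13).
    The inverse of 7 mod 13 is 2 (since 7·2 = 14 = 1·13 + 1), so t ≡ 2·5 = 10 ≡ 10 (mod 13).
    Then x = 18 + 33·10 = 348, valid modulo lcm(33, 13) = 429: x ≡ 348 (mod 429).
  Combine with x ≡ 2 (mod 4); new modulus lcm = 1716.
    Write x = 348 + 429·t and substitute into x ≡ 2 (mod 4): 429·t ≡ 2 − 348 = -346 (mod 4).
    Reduce coefficients mod 4: 1·t ≡ 2 (mod 4).
    So t ≡ 2 (mod 4).
    Then x = 348 + 429·2 = 1206, valid modulo lcm(429, 4) = 1716: x ≡ 1206 (mod 1716).
Verify against each original: 1206 mod 3 = 0, 1206 mod 11 = 7, 1206 mod 13 = 10, 1206 mod 4 = 2.

x ≡ 1206 (mod 1716).


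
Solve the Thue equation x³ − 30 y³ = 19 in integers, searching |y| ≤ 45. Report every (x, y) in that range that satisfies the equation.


The equation is x³ - 30y³ = 19. For fixed y, x³ = 30·y³ + 19, so a solution requires the RHS to be a perfect cube.
Strategy: iterate y from -45 to 45, compute RHS = 30·y³ + 19, and check whether it is a (positive or negative) perfect cube.
Check small values of y:
  y = 0: RHS = 19 is not a perfect cube.
  y = 1: RHS = 49 is not a perfect cube.
  y = -1: RHS = -11 is not a perfect cube.
  y = 2: RHS = 259 is not a perfect cube.
  y = -2: RHS = -221 is not a perfect cube.
  y = 3: RHS = 829 is not a perfect cube.
  y = -3: RHS = -791 is not a perfect cube.
Continuing the search up to |y| = 45 finds no solutions either.
No (x, y) in the scanned range satisfies the equation.

No integer solutions with |y| ≤ 45.


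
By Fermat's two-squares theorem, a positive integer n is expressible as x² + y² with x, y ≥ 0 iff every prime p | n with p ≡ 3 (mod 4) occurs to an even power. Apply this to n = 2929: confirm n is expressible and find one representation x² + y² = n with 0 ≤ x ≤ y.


Step 1: Factor n = 2929 = 29 · 101.
Step 2: Check the mod-4 condition on each prime factor: 29 ≡ 1 (mod 4), exponent 1; 101 ≡ 1 (mod 4), exponent 1.
All primes ≡ 3 (mod 4) appear to even exponent (or don't appear), so by the two-squares theorem n IS expressible as a sum of two squares.
Step 3: Build a representation. Here n = 29 · 101 is a product of primes ≡ 1 (mod 4). Each prime p ≡ 1 (mod 4) is itself a sum of two squares; find a² by testing p − a² for a perfect square:
  29: 29 − 1² = 28, 29 − 2² = 25 = 5² ⇒ 29 = 2² + 5².
  101: 101 − 1² = 100 = 10² ⇒ 101 = 1² + 10².
  Combine using the Brahmagupta–Fibonacci identity (a² + b²)(c² + d²) = (ac − bd)² + (ad + bc)² = (ac + bd)² + (ad − bc)²:
  29 · 101 = 2929: from (2² + 5²)(1² + 10²), take (2·1 − 5·10, 2·10 + 5·1) = (2 − 50, 20 + 5) = (-48, 25); dropping signs (only squares matter) gives (48, 25); check 48² + 25² = 2304 + 625 = 2929 ✓.
Step 4: Order so x ≤ y and verify: 25² + 48² = 625 + 2304 = 2929 = n. ✓

n = 2929 = 25² + 48² (one valid representation with x ≤ y).


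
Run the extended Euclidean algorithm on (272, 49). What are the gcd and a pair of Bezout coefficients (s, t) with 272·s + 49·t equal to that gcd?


Euclidean algorithm on (272, 49) — divide until remainder is 0:
  272 = 5 · 49 + 27
  49 = 1 · 27 + 22
  27 = 1 · 22 + 5
  22 = 4 · 5 + 2
  5 = 2 · 2 + 1
  2 = 2 · 1 + 0
gcd(272, 49) = 1.
Track Bezout coefficients alongside the remainders: start with r₀ = 272 = a·1 + b·0 (s = 1, t = 0) and r₁ = 49 = a·0 + b·1 (s = 0, t = 1); each new remainder r_{k+1} = r_{k-1} − q_k·r_k inherits s_{k+1} = s_{k-1} − q_k·s_k, t_{k+1} = t_{k-1} − q_k·t_k, so r_k = a·s_k + b·t_k at every step:
  q = 5: r = 27, s = 1 − 5·0 = 1, t = 0 − 5·1 = -5  (check: 272·1 + 49·(-5) = 27)
  q = 1: r = 22, s = 0 − 1·1 = -1, t = 1 − 1·(-5) = 6  (check: 272·(-1) + 49·6 = 22)
  q = 1: r = 5, s = 1 − 1·(-1) = 2, t = -5 − 1·6 = -11  (check: 272·2 + 49·(-11) = 5)
  q = 4: r = 2, s = -1 − 4·2 = -9, t = 6 − 4·(-11) = 50  (check: 272·(-9) + 49·50 = 2)
  q = 2: r = 1, s = 2 − 2·(-9) = 20, t = -11 − 2·50 = -111  (check: 272·20 + 49·(-111) = 1)
The row with r = 1 (the gcd) gives the Bezout coefficients s = 20, t = -111.
Result: 272 · (20) + 49 · (-111) = 1.

gcd(272, 49) = 1; s = 20, t = -111 (check: 272·20 + 49·(-111) = 1).


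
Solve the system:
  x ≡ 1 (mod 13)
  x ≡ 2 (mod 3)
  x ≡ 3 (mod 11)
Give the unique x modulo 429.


Moduli 13, 3, 11 are pairwise coprime; by CRT there is a unique solution modulo M = 13 · 3 · 11 = 429.
Solve pairwise, accumulating the modulus:
  Start with x ≡ 1 (mod 13).
  Combine with x ≡ 2 (mod 3): since gcd(13, 3) = 1, we get a unique residue mod 39.
    Write x = 1 + 13·t and substitute into x ≡ 2 (mod 3): 13·t ≡ 2 − 1 = 1 (mod 3).
    Reduce coefficients mod 3: 1·t ≡ 1 (mod 3).
    So t ≡ 1 (mod 3).
    Then x = 1 + 13·1 = 14, valid modulo lcm(13, 3) = 39: x ≡ 14 (mod 39).
  Combine with x ≡ 3 (mod 11): since gcd(39, 11) = 1, we get a unique residue mod 429.
    Write x = 14 + 39·t and substitute into x ≡ 3 (mod 11): 39·t ≡ 3 − 14 = -11 (mod 11).
    Reduce coefficients mod 11: 6·t ≡ 0 (mod 11).
    The inverse of 6 mod 11 is 2 (since 6·2 = 12 = 1·11 + 1), so t ≡ 2·0 = 0 ≡ 0 (mod 11).
    Then x = 14 + 39·0 = 14, valid modulo lcm(39, 11) = 429: x ≡ 14 (mod 429).
Verify: 14 mod 13 = 1 ✓, 14 mod 3 = 2 ✓, 14 mod 11 = 3 ✓.

x ≡ 14 (mod 429).


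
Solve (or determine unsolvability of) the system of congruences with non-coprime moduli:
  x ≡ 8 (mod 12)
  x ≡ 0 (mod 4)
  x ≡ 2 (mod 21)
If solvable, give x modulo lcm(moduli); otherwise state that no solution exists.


Moduli 12, 4, 21 are not pairwise coprime, so CRT works modulo lcm(m_i) when all pairwise compatibility conditions hold.
Pairwise compatibility: gcd(m_i, m_j) must divide a_i - a_j for every pair.
Merge one congruence at a time:
  Start: x ≡ 8 (mod 12).
  Combine with x ≡ 0 (mod 4): gcd(12, 4) = 4; 0 - 8 = -8, which IS divisible by 4, so compatible.
    Write x = 8 + 12·t and substitute into x ≡ 0 (mod 4): 12·t ≡ 0 − 8 = -8 (mod 4).
    Divide the congruence (and modulus) by g = 4: 3·t ≡ -2 (mod 1).
    Modulo 1 every t works; take t = 0.
    Then x = 8 + 12·0 = 8, valid modulo lcm(12, 4) = 12: x ≡ 8 (mod 12).
  Combine with x ≡ 2 (mod 21): gcd(12, 21) = 3; 2 - 8 = -6, which IS divisible by 3, so compatible.
    Write x = 8 + 12·t and substitute into x ≡ 2 (mod 21): 12·t ≡ 2 − 8 = -6 (mod 21).
    Divide the congruence (and modulus) by g = 3: 4·t ≡ -2 (mod 7).
    Reduce coefficients mod 7: 4·t ≡ 5 (mod 7).
    The inverse of 4 mod 7 is 2 (since 4·2 = 8 = 1·7 + 1), so t ≡ 2·5 = 10 ≡ 3 (mod 7).
    Then x = 8 + 12·3 = 44, valid modulo lcm(12, 21) = 84: x ≡ 44 (mod 84).
Verify: 44 mod 12 = 8, 44 mod 4 = 0, 44 mod 21 = 2.

x ≡ 44 (mod 84).


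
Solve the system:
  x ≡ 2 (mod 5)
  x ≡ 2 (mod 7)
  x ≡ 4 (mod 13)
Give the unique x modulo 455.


Moduli 5, 7, 13 are pairwise coprime; by CRT there is a unique solution modulo M = 5 · 7 · 13 = 455.
Solve pairwise, accumulating the modulus:
  Start with x ≡ 2 (mod 5).
  Combine with x ≡ 2 (mod 7): since gcd(5, 7) = 1, we get a unique residue mod 35.
    Write x = 2 + 5·t and substitute into x ≡ 2 (mod 7): 5·t ≡ 2 − 2 = 0 (mod 7).
    The inverse of 5 mod 7 is 3 (since 5·3 = 15 = 2·7 + 1), so t ≡ 3·0 = 0 ≡ 0 (mod 7).
    Then x = 2 + 5·0 = 2, valid modulo lcm(5, 7) = 35: x ≡ 2 (mod 35).
  Combine with x ≡ 4 (mod 13): since gcd(35, 13) = 1, we get a unique residue mod 455.
    Write x = 2 + 35·t and substitute into x ≡ 4 (mod 13): 35·t ≡ 4 − 2 = 2 (mod 13).
    Reduce coefficients mod 13: 9·t ≡ 2 (mod 13).
    The inverse of 9 mod 13 is 3 (since 9·3 = 27 = 2·13 + 1), so t ≡ 3·2 = 6 ≡ 6 (mod 13).
    Then x = 2 + 35·6 = 212, valid modulo lcm(35, 13) = 455: x ≡ 212 (mod 455).
Verify: 212 mod 5 = 2 ✓, 212 mod 7 = 2 ✓, 212 mod 13 = 4 ✓.

x ≡ 212 (mod 455).


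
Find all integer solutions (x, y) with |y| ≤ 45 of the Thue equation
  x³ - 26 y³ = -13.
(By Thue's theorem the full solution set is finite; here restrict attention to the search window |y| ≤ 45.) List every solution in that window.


The equation is x³ - 26y³ = -13. For fixed y, x³ = 26·y³ − 13, so a solution requires the RHS to be a perfect cube.
Strategy: iterate y from -45 to 45, compute RHS = 26·y³ − 13, and check whether it is a (positive or negative) perfect cube.
Check small values of y:
  y = 0: RHS = -13 is not a perfect cube.
  y = 1: RHS = 13 is not a perfect cube.
  y = -1: RHS = -39 is not a perfect cube.
  y = 2: RHS = 195 is not a perfect cube.
  y = -2: RHS = -221 is not a perfect cube.
  y = 3: RHS = 689 is not a perfect cube.
  y = -3: RHS = -715 is not a perfect cube.
Continuing the search up to |y| = 45 finds no solutions either.
No (x, y) in the scanned range satisfies the equation.

No integer solutions with |y| ≤ 45.


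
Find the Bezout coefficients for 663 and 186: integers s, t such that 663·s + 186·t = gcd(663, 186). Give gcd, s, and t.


Euclidean algorithm on (663, 186) — divide until remainder is 0:
  663 = 3 · 186 + 105
  186 = 1 · 105 + 81
  105 = 1 · 81 + 24
  81 = 3 · 24 + 9
  24 = 2 · 9 + 6
  9 = 1 · 6 + 3
  6 = 2 · 3 + 0
gcd(663, 186) = 3.
Track Bezout coefficients alongside the remainders: start with r₀ = 663 = a·1 + b·0 (s = 1, t = 0) and r₁ = 186 = a·0 + b·1 (s = 0, t = 1); each new remainder r_{k+1} = r_{k-1} − q_k·r_k inherits s_{k+1} = s_{k-1} − q_k·s_k, t_{k+1} = t_{k-1} − q_k·t_k, so r_k = a·s_k + b·t_k at every step:
  q = 3: r = 105, s = 1 − 3·0 = 1, t = 0 − 3·1 = -3  (check: 663·1 + 186·(-3) = 105)
  q = 1: r = 81, s = 0 − 1·1 = -1, t = 1 − 1·(-3) = 4  (check: 663·(-1) + 186·4 = 81)
  q = 1: r = 24, s = 1 − 1·(-1) = 2, t = -3 − 1·4 = -7  (check: 663·2 + 186·(-7) = 24)
  q = 3: r = 9, s = -1 − 3·2 = -7, t = 4 − 3·(-7) = 25  (check: 663·(-7) + 186·25 = 9)
  q = 2: r = 6, s = 2 − 2·(-7) = 16, t = -7 − 2·25 = -57  (check: 663·16 + 186·(-57) = 6)
  q = 1: r = 3, s = -7 − 1·16 = -23, t = 25 − 1·(-57) = 82  (check: 663·(-23) + 186·82 = 3)
The row with r = 3 (the gcd) gives the Bezout coefficients s = -23, t = 82.
Result: 663 · (-23) + 186 · (82) = 3.

gcd(663, 186) = 3; s = -23, t = 82 (check: 663·(-23) + 186·82 = 3).


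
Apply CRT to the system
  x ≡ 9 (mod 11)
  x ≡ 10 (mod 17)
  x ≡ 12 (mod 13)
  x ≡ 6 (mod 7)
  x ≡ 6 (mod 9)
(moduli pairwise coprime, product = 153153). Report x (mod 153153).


Product of moduli M = 11 · 17 · 13 · 7 · 9 = 153153.
Merge one congruence at a time:
  Start: x ≡ 9 (mod 11).
  Combine with x ≡ 10 (mod 17); new modulus lcm = 187.
    Write x = 9 + 11·t and substitute into x ≡ 10 (mod 17): 11·t ≡ 10 − 9 = 1 (mod 17).
    The inverse of 11 mod 17 is 14 (since 11·14 = 154 = 9·17 + 1), so t ≡ 14·1 = 14 ≡ 14 (mod 17).
    Then x = 9 + 11·14 = 163, valid modulo lcm(11, 17) = 187: x ≡ 163 (mod 187).
  Combine with x ≡ 12 (mod 13); new modulus lcm = 2431.
    Write x = 163 + 187·t and substitute into x ≡ 12 (mod 13): 187·t ≡ 12 − 163 = -151 (mod 13).
    Reduce coefficients mod 13: 5·t ≡ 5 (mod 13).
    The inverse of 5 mod 13 is 8 (since 5·8 = 40 = 3·13 + 1), so t ≡ 8·5 = 40 ≡ 1 (mod 13).
    Then x = 163 + 187·1 = 350, valid modulo lcm(187, 13) = 2431: x ≡ 350 (mod 2431).
  Combine with x ≡ 6 (mod 7); new modulus lcm = 17017.
    Write x = 350 + 2431·t and substitute into x ≡ 6 (mod 7): 2431·t ≡ 6 − 350 = -344 (mod 7).
    Reduce coefficients mod 7: 2·t ≡ 6 (mod 7).
    The inverse of 2 mod 7 is 4 (since 2·4 = 8 = 1·7 + 1), so t ≡ 4·6 = 24 ≡ 3 (mod 7).
    Then x = 350 + 2431·3 = 7643, valid modulo lcm(2431, 7) = 17017: x ≡ 7643 (mod 17017).
  Combine with x ≡ 6 (mod 9); new modulus lcm = 153153.
    Write x = 7643 + 17017·t and substitute into x ≡ 6 (mod 9): 17017·t ≡ 6 − 7643 = -7637 (mod 9).
    Reduce coefficients mod 9: 7·t ≡ 4 (mod 9).
    The inverse of 7 mod 9 is 4 (since 7·4 = 28 = 3·9 + 1), so t ≡ 4·4 = 16 ≡ 7 (mod 9).
    Then x = 7643 + 17017·7 = 126762, valid modulo lcm(17017, 9) = 153153: x ≡ 126762 (mod 153153).
Verify against each original: 126762 mod 11 = 9, 126762 mod 17 = 10, 126762 mod 13 = 12, 126762 mod 7 = 6, 126762 mod 9 = 6.

x ≡ 126762 (mod 153153).


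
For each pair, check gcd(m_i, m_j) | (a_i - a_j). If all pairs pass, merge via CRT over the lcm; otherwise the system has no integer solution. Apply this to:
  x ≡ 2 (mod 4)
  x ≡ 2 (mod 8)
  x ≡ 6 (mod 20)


Moduli 4, 8, 20 are not pairwise coprime, so CRT works modulo lcm(m_i) when all pairwise compatibility conditions hold.
Pairwise compatibility: gcd(m_i, m_j) must divide a_i - a_j for every pair.
Merge one congruence at a time:
  Start: x ≡ 2 (mod 4).
  Combine with x ≡ 2 (mod 8): gcd(4, 8) = 4; 2 - 2 = 0, which IS divisible by 4, so compatible.
    Write x = 2 + 4·t and substitute into x ≡ 2 (mod 8): 4·t ≡ 2 − 2 = 0 (mod 8).
    Divide the congruence (and modulus) by g = 4: 1·t ≡ 0 (mod 2).
    So t ≡ 0 (mod 2).
    Then x = 2 + 4·0 = 2, valid modulo lcm(4, 8) = 8: x ≡ 2 (mod 8).
  Combine with x ≡ 6 (mod 20): gcd(8, 20) = 4; 6 - 2 = 4, which IS divisible by 4, so compatible.
    Write x = 2 + 8·t and substitute into x ≡ 6 (mod 20): 8·t ≡ 6 − 2 = 4 (mod 20).
    Divide the congruence (and modulus) by g = 4: 2·t ≡ 1 (mod 5).
    The inverse of 2 mod 5 is 3 (since 2·3 = 6 = 1·5 + 1), so t ≡ 3·1 = 3 ≡ 3 (mod 5).
    Then x = 2 + 8·3 = 26, valid modulo lcm(8, 20) = 40: x ≡ 26 (mod 40).
Verify: 26 mod 4 = 2, 26 mod 8 = 2, 26 mod 20 = 6.

x ≡ 26 (mod 40).


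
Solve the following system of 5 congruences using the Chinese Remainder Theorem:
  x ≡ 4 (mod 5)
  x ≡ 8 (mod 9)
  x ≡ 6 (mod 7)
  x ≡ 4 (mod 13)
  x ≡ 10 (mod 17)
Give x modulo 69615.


Product of moduli M = 5 · 9 · 7 · 13 · 17 = 69615.
Merge one congruence at a time:
  Start: x ≡ 4 (mod 5).
  Combine with x ≡ 8 (mod 9); new modulus lcm = 45.
    Write x = 4 + 5·t and substitute into x ≡ 8 (mod 9): 5·t ≡ 8 − 4 = 4 (mod 9).
    The inverse of 5 mod 9 is 2 (since 5·2 = 10 = 1·9 + 1), so t ≡ 2·4 = 8 ≡ 8 (mod 9).
    Then x = 4 + 5·8 = 44, valid modulo lcm(5, 9) = 45: x ≡ 44 (mod 45).
  Combine with x ≡ 6 (mod 7); new modulus lcm = 315.
    Write x = 44 + 45·t and substitute into x ≡ 6 (mod 7): 45·t ≡ 6 − 44 = -38 (mod 7).
    Reduce coefficients mod 7: 3·t ≡ 4 (mod 7).
    The inverse of 3 mod 7 is 5 (since 3·5 = 15 = 2·7 + 1), so t ≡ 5·4 = 20 ≡ 6 (mod 7).
    Then x = 44 + 45·6 = 314, valid modulo lcm(45, 7) = 315: x ≡ 314 (mod 315).
  Combine with x ≡ 4 (mod 13); new modulus lcm = 4095.
    Write x = 314 + 315·t and substitute into x ≡ 4 (mod 13): 315·t ≡ 4 − 314 = -310 (mod 13).
    Reduce coefficients mod 13: 3·t ≡ 2 (mod 13).
    The inverse of 3 mod 13 is 9 (since 3·9 = 27 = 2·13 + 1), so t ≡ 9·2 = 18 ≡ 5 (mod 13).
    Then x = 314 + 315·5 = 1889, valid modulo lcm(315, 13) = 4095: x ≡ 1889 (mod 4095).
  Combine with x ≡ 10 (mod 17); new modulus lcm = 69615.
    Write x = 1889 + 4095·t and substitute into x ≡ 10 (mod 17): 4095·t ≡ 10 − 1889 = -1879 (mod 17).
    Reduce coefficients mod 17: 15·t ≡ 8 (mod 17).
    The inverse of 15 mod 17 is 8 (since 15·8 = 120 = 7·17 + 1), so t ≡ 8·8 = 64 ≡ 13 (mod 17).
    Then x = 1889 + 4095·13 = 55124, valid modulo lcm(4095, 17) = 69615: x ≡ 55124 (mod 69615).
Verify against each original: 55124 mod 5 = 4, 55124 mod 9 = 8, 55124 mod 7 = 6, 55124 mod 13 = 4, 55124 mod 17 = 10.

x ≡ 55124 (mod 69615).


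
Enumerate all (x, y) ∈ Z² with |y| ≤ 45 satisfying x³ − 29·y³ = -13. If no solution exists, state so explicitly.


The equation is x³ - 29y³ = -13. For fixed y, x³ = 29·y³ − 13, so a solution requires the RHS to be a perfect cube.
Strategy: iterate y from -45 to 45, compute RHS = 29·y³ − 13, and check whether it is a (positive or negative) perfect cube.
Check small values of y:
  y = 0: RHS = -13 is not a perfect cube.
  y = 1: RHS = 16 is not a perfect cube.
  y = -1: RHS = -42 is not a perfect cube.
  y = 2: RHS = 219 is not a perfect cube.
  y = -2: RHS = -245 is not a perfect cube.
  y = 3: RHS = 770 is not a perfect cube.
  y = -3: RHS = -796 is not a perfect cube.
Continuing the search up to |y| = 45 finds no solutions either.
No (x, y) in the scanned range satisfies the equation.

No integer solutions with |y| ≤ 45.


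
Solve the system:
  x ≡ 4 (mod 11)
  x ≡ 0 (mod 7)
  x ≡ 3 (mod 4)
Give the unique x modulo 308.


Moduli 11, 7, 4 are pairwise coprime; by CRT there is a unique solution modulo M = 11 · 7 · 4 = 308.
Solve pairwise, accumulating the modulus:
  Start with x ≡ 4 (mod 11).
  Combine with x ≡ 0 (mod 7): since gcd(11, 7) = 1, we get a unique residue mod 77.
    Write x = 4 + 11·t and substitute into x ≡ 0 (mod 7): 11·t ≡ 0 − 4 = -4 (mod 7).
    Reduce coefficients mod 7: 4·t ≡ 3 (mod 7).
    The inverse of 4 mod 7 is 2 (since 4·2 = 8 = 1·7 + 1), so t ≡ 2·3 = 6 ≡ 6 (mod 7).
    Then x = 4 + 11·6 = 70, valid modulo lcm(11, 7) = 77: x ≡ 70 (mod 77).
  Combine with x ≡ 3 (mod 4): since gcd(77, 4) = 1, we get a unique residue mod 308.
    Write x = 70 + 77·t and substitute into x ≡ 3 (mod 4): 77·t ≡ 3 − 70 = -67 (mod 4).
    Reduce coefficients mod 4: 1·t ≡ 1 (mod 4).
    So t ≡ 1 (mod 4).
    Then x = 70 + 77·1 = 147, valid modulo lcm(77, 4) = 308: x ≡ 147 (mod 308).
Verify: 147 mod 11 = 4 ✓, 147 mod 7 = 0 ✓, 147 mod 4 = 3 ✓.

x ≡ 147 (mod 308).


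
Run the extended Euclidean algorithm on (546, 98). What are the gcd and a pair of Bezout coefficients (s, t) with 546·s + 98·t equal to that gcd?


Euclidean algorithm on (546, 98) — divide until remainder is 0:
  546 = 5 · 98 + 56
  98 = 1 · 56 + 42
  56 = 1 · 42 + 14
  42 = 3 · 14 + 0
gcd(546, 98) = 14.
Track Bezout coefficients alongside the remainders: start with r₀ = 546 = a·1 + b·0 (s = 1, t = 0) and r₁ = 98 = a·0 + b·1 (s = 0, t = 1); each new remainder r_{k+1} = r_{k-1} − q_k·r_k inherits s_{k+1} = s_{k-1} − q_k·s_k, t_{k+1} = t_{k-1} − q_k·t_k, so r_k = a·s_k + b·t_k at every step:
  q = 5: r = 56, s = 1 − 5·0 = 1, t = 0 − 5·1 = -5  (check: 546·1 + 98·(-5) = 56)
  q = 1: r = 42, s = 0 − 1·1 = -1, t = 1 − 1·(-5) = 6  (check: 546·(-1) + 98·6 = 42)
  q = 1: r = 14, s = 1 − 1·(-1) = 2, t = -5 − 1·6 = -11  (check: 546·2 + 98·(-11) = 14)
The row with r = 14 (the gcd) gives the Bezout coefficients s = 2, t = -11.
Result: 546 · (2) + 98 · (-11) = 14.

gcd(546, 98) = 14; s = 2, t = -11 (check: 546·2 + 98·(-11) = 14).


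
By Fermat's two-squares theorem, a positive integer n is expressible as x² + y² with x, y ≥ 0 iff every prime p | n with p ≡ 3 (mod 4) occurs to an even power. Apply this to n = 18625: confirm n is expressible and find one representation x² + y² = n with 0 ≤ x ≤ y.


Step 1: Factor n = 18625 = 5^3 · 149.
Step 2: Check the mod-4 condition on each prime factor: 5 ≡ 1 (mod 4), exponent 3; 149 ≡ 1 (mod 4), exponent 1.
All primes ≡ 3 (mod 4) appear to even exponent (or don't appear), so by the two-squares theorem n IS expressible as a sum of two squares.
Step 3: Build a representation. Group n = k² · m with k = 5 and m = 5 · 149 = 745 (a product of primes ≡ 1 (mod 4)); a representation of m scales to one of n via (k·x)² + (k·y)² = k²(x² + y²). Each prime p ≡ 1 (mod 4) is itself a sum of two squares; find a² by testing p − a² for a perfect square:
  5: 5 − 1² = 4 = 2² ⇒ 5 = 1² + 2².
  149: 149 − 1² = 148, 149 − 2² = 145, 149 − 3² = 140, 149 − 4² = 133, 149 − 5² = 124, 149 − 6² = 113, 149 − 7² = 100 = 10² ⇒ 149 = 7² + 10².
  Combine using the Brahmagupta–Fibonacci identity (a² + b²)(c² + d²) = (ac − bd)² + (ad + bc)² = (ac + bd)² + (ad − bc)²:
  5 · 149 = 745: from (1² + 2²)(7² + 10²), take (1·7 − 2·10, 1·10 + 2·7) = (7 − 20, 10 + 14) = (-13, 24); dropping signs (only squares matter) gives (13, 24); check 13² + 24² = 169 + 576 = 745 ✓.
  Scale by k = 5: (5·13, 5·24) = (65, 120).
Step 4: Order so x ≤ y and verify: 65² + 120² = 4225 + 14400 = 18625 = n. ✓

n = 18625 = 65² + 120² (one valid representation with x ≤ y).


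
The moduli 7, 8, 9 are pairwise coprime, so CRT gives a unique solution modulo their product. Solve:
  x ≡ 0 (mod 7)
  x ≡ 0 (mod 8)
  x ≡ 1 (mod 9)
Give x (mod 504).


Moduli 7, 8, 9 are pairwise coprime; by CRT there is a unique solution modulo M = 7 · 8 · 9 = 504.
Solve pairwise, accumulating the modulus:
  Start with x ≡ 0 (mod 7).
  Combine with x ≡ 0 (mod 8): since gcd(7, 8) = 1, we get a unique residue mod 56.
    Write x = 0 + 7·t and substitute into x ≡ 0 (mod 8): 7·t ≡ 0 − 0 = 0 (mod 8).
    The inverse of 7 mod 8 is 7 (since 7·7 = 49 = 6·8 + 1), so t ≡ 7·0 = 0 ≡ 0 (mod 8).
    Then x = 0 + 7·0 = 0, valid modulo lcm(7, 8) = 56: x ≡ 0 (mod 56).
  Combine with x ≡ 1 (mod 9): since gcd(56, 9) = 1, we get a unique residue mod 504.
    Write x = 0 + 56·t and substitute into x ≡ 1 (mod 9): 56·t ≡ 1 − 0 = 1 (mod 9).
    Reduce coefficients mod 9: 2·t ≡ 1 (mod 9).
    The inverse of 2 mod 9 is 5 (since 2·5 = 10 = 1·9 + 1), so t ≡ 5·1 = 5 ≡ 5 (mod 9).
    Then x = 0 + 56·5 = 280, valid modulo lcm(56, 9) = 504: x ≡ 280 (mod 504).
Verify: 280 mod 7 = 0 ✓, 280 mod 8 = 0 ✓, 280 mod 9 = 1 ✓.

x ≡ 280 (mod 504).


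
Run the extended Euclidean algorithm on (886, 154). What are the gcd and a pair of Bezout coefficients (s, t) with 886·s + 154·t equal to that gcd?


Euclidean algorithm on (886, 154) — divide until remainder is 0:
  886 = 5 · 154 + 116
  154 = 1 · 116 + 38
  116 = 3 · 38 + 2
  38 = 19 · 2 + 0
gcd(886, 154) = 2.
Track Bezout coefficients alongside the remainders: start with r₀ = 886 = a·1 + b·0 (s = 1, t = 0) and r₁ = 154 = a·0 + b·1 (s = 0, t = 1); each new remainder r_{k+1} = r_{k-1} − q_k·r_k inherits s_{k+1} = s_{k-1} − q_k·s_k, t_{k+1} = t_{k-1} − q_k·t_k, so r_k = a·s_k + b·t_k at every step:
  q = 5: r = 116, s = 1 − 5·0 = 1, t = 0 − 5·1 = -5  (check: 886·1 + 154·(-5) = 116)
  q = 1: r = 38, s = 0 − 1·1 = -1, t = 1 − 1·(-5) = 6  (check: 886·(-1) + 154·6 = 38)
  q = 3: r = 2, s = 1 − 3·(-1) = 4, t = -5 − 3·6 = -23  (check: 886·4 + 154·(-23) = 2)
The row with r = 2 (the gcd) gives the Bezout coefficients s = 4, t = -23.
Result: 886 · (4) + 154 · (-23) = 2.

gcd(886, 154) = 2; s = 4, t = -23 (check: 886·4 + 154·(-23) = 2).


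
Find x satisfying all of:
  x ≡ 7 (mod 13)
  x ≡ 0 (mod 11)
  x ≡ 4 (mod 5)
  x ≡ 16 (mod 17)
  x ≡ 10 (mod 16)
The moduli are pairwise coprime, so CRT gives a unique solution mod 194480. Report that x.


Product of moduli M = 13 · 11 · 5 · 17 · 16 = 194480.
Merge one congruence at a time:
  Start: x ≡ 7 (mod 13).
  Combine with x ≡ 0 (mod 11); new modulus lcm = 143.
    Write x = 7 + 13·t and substitute into x ≡ 0 (mod 11): 13·t ≡ 0 − 7 = -7 (mod 11).
    Reduce coefficients mod 11: 2·t ≡ 4 (mod 11).
    The inverse of 2 mod 11 is 6 (since 2·6 = 12 = 1·11 + 1), so t ≡ 6·4 = 24 ≡ 2 (mod 11).
    Then x = 7 + 13·2 = 33, valid modulo lcm(13, 11) = 143: x ≡ 33 (mod 143).
  Combine with x ≡ 4 (mod 5); new modulus lcm = 715.
    Write x = 33 + 143·t and substitute into x ≡ 4 (mod 5): 143·t ≡ 4 − 33 = -29 (mod 5).
    Reduce coefficients mod 5: 3·t ≡ 1 (mod 5).
    The inverse of 3 mod 5 is 2 (since 3·2 = 6 = 1·5 + 1), so t ≡ 2·1 = 2 ≡ 2 (mod 5).
    Then x = 33 + 143·2 = 319, valid modulo lcm(143, 5) = 715: x ≡ 319 (mod 715).
  Combine with x ≡ 16 (mod 17); new modulus lcm = 12155.
    Write x = 319 + 715·t and substitute into x ≡ 16 (mod 17): 715·t ≡ 16 − 319 = -303 (mod 17).
    Reduce coefficients mod 17: 1·t ≡ 3 (mod 17).
    So t ≡ 3 (mod 17).
    Then x = 319 + 715·3 = 2464, valid modulo lcm(715, 17) = 12155: x ≡ 2464 (mod 12155).
  Combine with x ≡ 10 (mod 16); new modulus lcm = 194480.
    Write x = 2464 + 12155·t and substitute into x ≡ 10 (mod 16): 12155·t ≡ 10 − 2464 = -2454 (mod 16).
    Reduce coefficients mod 16: 11·t ≡ 10 (mod 16).
    The inverse of 11 mod 16 is 3 (since 11·3 = 33 = 2·16 + 1), so t ≡ 3·10 = 30 ≡ 14 (mod 16).
    Then x = 2464 + 12155·14 = 172634, valid modulo lcm(12155, 16) = 194480: x ≡ 172634 (mod 194480).
Verify against each original: 172634 mod 13 = 7, 172634 mod 11 = 0, 172634 mod 5 = 4, 172634 mod 17 = 16, 172634 mod 16 = 10.

x ≡ 172634 (mod 194480).


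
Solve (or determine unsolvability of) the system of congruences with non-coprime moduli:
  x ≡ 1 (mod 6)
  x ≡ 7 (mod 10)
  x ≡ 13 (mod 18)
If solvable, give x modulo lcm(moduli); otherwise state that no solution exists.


Moduli 6, 10, 18 are not pairwise coprime, so CRT works modulo lcm(m_i) when all pairwise compatibility conditions hold.
Pairwise compatibility: gcd(m_i, m_j) must divide a_i - a_j for every pair.
Merge one congruence at a time:
  Start: x ≡ 1 (mod 6).
  Combine with x ≡ 7 (mod 10): gcd(6, 10) = 2; 7 - 1 = 6, which IS divisible by 2, so compatible.
    Write x = 1 + 6·t and substitute into x ≡ 7 (mod 10): 6·t ≡ 7 − 1 = 6 (mod 10).
    Divide the congruence (and modulus) by g = 2: 3·t ≡ 3 (mod 5).
    The inverse of 3 mod 5 is 2 (since 3·2 = 6 = 1·5 + 1), so t ≡ 2·3 = 6 ≡ 1 (mod 5).
    Then x = 1 + 6·1 = 7, valid modulo lcm(6, 10) = 30: x ≡ 7 (mod 30).
  Combine with x ≡ 13 (mod 18): gcd(30, 18) = 6; 13 - 7 = 6, which IS divisible by 6, so compatible.
    Write x = 7 + 30·t and substitute into x ≡ 13 (mod 18): 30·t ≡ 13 − 7 = 6 (mod 18).
    Divide the congruence (and modulus) by g = 6: 5·t ≡ 1 (mod 3).
    Reduce coefficients mod 3: 2·t ≡ 1 (mod 3).
    The inverse of 2 mod 3 is 2 (since 2·2 = 4 = 1·3 + 1), so t ≡ 2·1 = 2 ≡ 2 (mod 3).
    Then x = 7 + 30·2 = 67, valid modulo lcm(30, 18) = 90: x ≡ 67 (mod 90).
Verify: 67 mod 6 = 1, 67 mod 10 = 7, 67 mod 18 = 13.

x ≡ 67 (mod 90).


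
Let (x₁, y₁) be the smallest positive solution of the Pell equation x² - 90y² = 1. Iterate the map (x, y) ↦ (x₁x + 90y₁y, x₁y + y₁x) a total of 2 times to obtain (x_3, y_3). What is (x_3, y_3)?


Step 1: Find the fundamental solution (x₁, y₁) of x² - 90y² = 1.
  Expand √90 as a continued fraction. a₀ = ⌊√90⌋ = 9; iterate m_{k+1} = d_k·a_k − m_k, d_{k+1} = (90 − m_{k+1}²)/d_k, a_{k+1} = ⌊(a₀ + m_{k+1})/d_{k+1}⌋ (starting m₀ = 0, d₀ = 1), with convergents p_k = a_k·p_{k-1} + p_{k-2}, q_k = a_k·q_{k-1} + q_{k-2} (p₋₁ = 1, q₋₁ = 0):
  k = 0: a₀ = 9; p₀/q₀ = 9/1; p₀² − 90·q₀² = 81 − 90 = -9.
  k = 1: m = 9, d = 9, a = ⌊(9 + 9)/9⌋ = 2; p/q = (2·9 + 1)/(2·1 + 0) = 19/2; p² − 90·q² = 361 − 360 = 1.
  The first convergent with p² − 90·q² = 1 gives the fundamental solution (x₁, y₁) = (19, 2).
Step 2: Apply the recurrence (x_{n+1}, y_{n+1}) = (x₁x_n + 90y₁y_n, x₁y_n + y₁x_n) repeatedly.
  From (x_1, y_1) = (19, 2): x_2 = 19·19 + 90·2·2 = 721; y_2 = 19·2 + 2·19 = 76.
  From (x_2, y_2) = (721, 76): x_3 = 19·721 + 90·2·76 = 27379; y_3 = 19·76 + 2·721 = 2886.
Step 3: Verify x_3² - 90·y_3² = 749609641 - 749609640 = 1 (should be 1). ✓

(x_1, y_1) = (19, 2); (x_3, y_3) = (27379, 2886).


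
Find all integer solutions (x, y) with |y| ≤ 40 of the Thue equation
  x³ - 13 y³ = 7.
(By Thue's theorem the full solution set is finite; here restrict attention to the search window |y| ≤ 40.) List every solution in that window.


The equation is x³ - 13y³ = 7. For fixed y, x³ = 13·y³ + 7, so a solution requires the RHS to be a perfect cube.
Strategy: iterate y from -40 to 40, compute RHS = 13·y³ + 7, and check whether it is a (positive or negative) perfect cube.
Check small values of y:
  y = 0: RHS = 7 is not a perfect cube.
  y = 1: RHS = 20 is not a perfect cube.
  y = -1: RHS = -6 is not a perfect cube.
  y = 2: RHS = 111 is not a perfect cube.
  y = -2: RHS = -97 is not a perfect cube.
  y = 3: RHS = 358 is not a perfect cube.
  y = -3: RHS = -344 is not a perfect cube.
Continuing the search up to |y| = 40 finds no solutions either.
No (x, y) in the scanned range satisfies the equation.

No integer solutions with |y| ≤ 40.


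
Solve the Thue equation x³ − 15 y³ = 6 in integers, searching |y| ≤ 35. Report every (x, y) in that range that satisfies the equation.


The equation is x³ - 15y³ = 6. For fixed y, x³ = 15·y³ + 6, so a solution requires the RHS to be a perfect cube.
Strategy: iterate y from -35 to 35, compute RHS = 15·y³ + 6, and check whether it is a (positive or negative) perfect cube.
Check small values of y:
  y = 0: RHS = 6 is not a perfect cube.
  y = 1: RHS = 21 is not a perfect cube.
  y = -1: RHS = -9 is not a perfect cube.
  y = 2: RHS = 126 is not a perfect cube.
  y = -2: RHS = -114 is not a perfect cube.
  y = 3: RHS = 411 is not a perfect cube.
  y = -3: RHS = -399 is not a perfect cube.
Continuing the search up to |y| = 35 finds no solutions either.
No (x, y) in the scanned range satisfies the equation.

No integer solutions with |y| ≤ 35.


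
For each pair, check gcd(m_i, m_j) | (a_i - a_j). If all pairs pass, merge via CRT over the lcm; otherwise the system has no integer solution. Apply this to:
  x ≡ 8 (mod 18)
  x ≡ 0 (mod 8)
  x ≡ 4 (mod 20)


Moduli 18, 8, 20 are not pairwise coprime, so CRT works modulo lcm(m_i) when all pairwise compatibility conditions hold.
Pairwise compatibility: gcd(m_i, m_j) must divide a_i - a_j for every pair.
Merge one congruence at a time:
  Start: x ≡ 8 (mod 18).
  Combine with x ≡ 0 (mod 8): gcd(18, 8) = 2; 0 - 8 = -8, which IS divisible by 2, so compatible.
    Write x = 8 + 18·t and substitute into x ≡ 0 (mod 8): 18·t ≡ 0 − 8 = -8 (mod 8).
    Divide the congruence (and modulus) by g = 2: 9·t ≡ -4 (mod 4).
    Reduce coefficients mod 4: 1·t ≡ 0 (mod 4).
    So t ≡ 0 (mod 4).
    Then x = 8 + 18·0 = 8, valid modulo lcm(18, 8) = 72: x ≡ 8 (mod 72).
  Combine with x ≡ 4 (mod 20): gcd(72, 20) = 4; 4 - 8 = -4, which IS divisible by 4, so compatible.
    Write x = 8 + 72·t and substitute into x ≡ 4 (mod 20): 72·t ≡ 4 − 8 = -4 (mod 20).
    Divide the congruence (and modulus) by g = 4: 18·t ≡ -1 (mod 5).
    Reduce coefficients mod 5: 3·t ≡ 4 (mod 5).
    The inverse of 3 mod 5 is 2 (since 3·2 = 6 = 1·5 + 1), so t ≡ 2·4 = 8 ≡ 3 (mod 5).
    Then x = 8 + 72·3 = 224, valid modulo lcm(72, 20) = 360: x ≡ 224 (mod 360).
Verify: 224 mod 18 = 8, 224 mod 8 = 0, 224 mod 20 = 4.

x ≡ 224 (mod 360).


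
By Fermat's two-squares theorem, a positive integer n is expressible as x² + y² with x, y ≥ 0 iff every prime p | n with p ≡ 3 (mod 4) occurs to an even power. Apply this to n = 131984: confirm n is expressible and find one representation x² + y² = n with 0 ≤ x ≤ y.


Step 1: Factor n = 131984 = 2^4 · 73 · 113.
Step 2: Check the mod-4 condition on each prime factor: 2 = 2 (special); 73 ≡ 1 (mod 4), exponent 1; 113 ≡ 1 (mod 4), exponent 1.
All primes ≡ 3 (mod 4) appear to even exponent (or don't appear), so by the two-squares theorem n IS expressible as a sum of two squares.
Step 3: Build a representation. Group n = k² · m with k = 4 and m = 73 · 113 = 8249 (a product of primes ≡ 1 (mod 4)); a representation of m scales to one of n via (k·x)² + (k·y)² = k²(x² + y²). Each prime p ≡ 1 (mod 4) is itself a sum of two squares; find a² by testing p − a² for a perfect square:
  73: 73 − 1² = 72, 73 − 2² = 69, 73 − 3² = 64 = 8² ⇒ 73 = 3² + 8².
  113: 113 − 1² = 112, 113 − 2² = 109, 113 − 3² = 104, 113 − 4² = 97, 113 − 5² = 88, 113 − 6² = 77, 113 − 7² = 64 = 8² ⇒ 113 = 7² + 8².
  Combine using the Brahmagupta–Fibonacci identity (a² + b²)(c² + d²) = (ac − bd)² + (ad + bc)² = (ac + bd)² + (ad − bc)²:
  73 · 113 = 8249: from (3² + 8²)(7² + 8²), take (3·7 − 8·8, 3·8 + 8·7) = (21 − 64, 24 + 56) = (-43, 80); dropping signs (only squares matter) gives (43, 80); check 43² + 80² = 1849 + 6400 = 8249 ✓.
  Scale by k = 4: (4·43, 4·80) = (172, 320).
Step 4: Order so x ≤ y and verify: 172² + 320² = 29584 + 102400 = 131984 = n. ✓

n = 131984 = 172² + 320² (one valid representation with x ≤ y).


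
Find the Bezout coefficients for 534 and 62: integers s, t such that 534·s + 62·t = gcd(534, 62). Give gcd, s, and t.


Euclidean algorithm on (534, 62) — divide until remainder is 0:
  534 = 8 · 62 + 38
  62 = 1 · 38 + 24
  38 = 1 · 24 + 14
  24 = 1 · 14 + 10
  14 = 1 · 10 + 4
  10 = 2 · 4 + 2
  4 = 2 · 2 + 0
gcd(534, 62) = 2.
Track Bezout coefficients alongside the remainders: start with r₀ = 534 = a·1 + b·0 (s = 1, t = 0) and r₁ = 62 = a·0 + b·1 (s = 0, t = 1); each new remainder r_{k+1} = r_{k-1} − q_k·r_k inherits s_{k+1} = s_{k-1} − q_k·s_k, t_{k+1} = t_{k-1} − q_k·t_k, so r_k = a·s_k + b·t_k at every step:
  q = 8: r = 38, s = 1 − 8·0 = 1, t = 0 − 8·1 = -8  (check: 534·1 + 62·(-8) = 38)
  q = 1: r = 24, s = 0 − 1·1 = -1, t = 1 − 1·(-8) = 9  (check: 534·(-1) + 62·9 = 24)
  q = 1: r = 14, s = 1 − 1·(-1) = 2, t = -8 − 1·9 = -17  (check: 534·2 + 62·(-17) = 14)
  q = 1: r = 10, s = -1 − 1·2 = -3, t = 9 − 1·(-17) = 26  (check: 534·(-3) + 62·26 = 10)
  q = 1: r = 4, s = 2 − 1·(-3) = 5, t = -17 − 1·26 = -43  (check: 534·5 + 62·(-43) = 4)
  q = 2: r = 2, s = -3 − 2·5 = -13, t = 26 − 2·(-43) = 112  (check: 534·(-13) + 62·112 = 2)
The row with r = 2 (the gcd) gives the Bezout coefficients s = -13, t = 112.
Result: 534 · (-13) + 62 · (112) = 2.

gcd(534, 62) = 2; s = -13, t = 112 (check: 534·(-13) + 62·112 = 2).


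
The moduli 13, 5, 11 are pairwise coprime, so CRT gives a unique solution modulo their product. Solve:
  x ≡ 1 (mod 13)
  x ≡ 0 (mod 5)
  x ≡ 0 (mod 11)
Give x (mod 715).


Moduli 13, 5, 11 are pairwise coprime; by CRT there is a unique solution modulo M = 13 · 5 · 11 = 715.
Solve pairwise, accumulating the modulus:
  Start with x ≡ 1 (mod 13).
  Combine with x ≡ 0 (mod 5): since gcd(13, 5) = 1, we get a unique residue mod 65.
    Write x = 1 + 13·t and substitute into x ≡ 0 (mod 5): 13·t ≡ 0 − 1 = -1 (mod 5).
    Reduce coefficients mod 5: 3·t ≡ 4 (mod 5).
    The inverse of 3 mod 5 is 2 (since 3·2 = 6 = 1·5 + 1), so t ≡ 2·4 = 8 ≡ 3 (mod 5).
    Then x = 1 + 13·3 = 40, valid modulo lcm(13, 5) = 65: x ≡ 40 (mod 65).
  Combine with x ≡ 0 (mod 11): since gcd(65, 11) = 1, we get a unique residue mod 715.
    Write x = 40 + 65·t and substitute into x ≡ 0 (mod 11): 65·t ≡ 0 − 40 = -40 (mod 11).
    Reduce coefficients mod 11: 10·t ≡ 4 (mod 11).
    The inverse of 10 mod 11 is 10 (since 10·10 = 100 = 9·11 + 1), so t ≡ 10·4 = 40 ≡ 7 (mod 11).
    Then x = 40 + 65·7 = 495, valid modulo lcm(65, 11) = 715: x ≡ 495 (mod 715).
Verify: 495 mod 13 = 1 ✓, 495 mod 5 = 0 ✓, 495 mod 11 = 0 ✓.

x ≡ 495 (mod 715).


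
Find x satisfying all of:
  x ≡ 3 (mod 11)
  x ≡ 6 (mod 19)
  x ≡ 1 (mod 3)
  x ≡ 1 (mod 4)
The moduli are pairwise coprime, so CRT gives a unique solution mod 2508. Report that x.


Product of moduli M = 11 · 19 · 3 · 4 = 2508.
Merge one congruence at a time:
  Start: x ≡ 3 (mod 11).
  Combine with x ≡ 6 (mod 19); new modulus lcm = 209.
    Write x = 3 + 11·t and substitute into x ≡ 6 (mod 19): 11·t ≡ 6 − 3 = 3 (mod 19).
    The inverse of 11 mod 19 is 7 (since 11·7 = 77 = 4·19 + 1), so t ≡ 7·3 = 21 ≡ 2 (mod 19).
    Then x = 3 + 11·2 = 25, valid modulo lcm(11, 19) = 209: x ≡ 25 (mod 209).
  Combine with x ≡ 1 (mod 3); new modulus lcm = 627.
    Write x = 25 + 209·t and substitute into x ≡ 1 (mod 3): 209·t ≡ 1 − 25 = -24 (mod 3).
    Reduce coefficients mod 3: 2·t ≡ 0 (mod 3).
    The inverse of 2 mod 3 is 2 (since 2·2 = 4 = 1·3 + 1), so t ≡ 2·0 = 0 ≡ 0 (mod 3).
    Then x = 25 + 209·0 = 25, valid modulo lcm(209, 3) = 627: x ≡ 25 (mod 627).
  Combine with x ≡ 1 (mod 4); new modulus lcm = 2508.
    Write x = 25 + 627·t and substitute into x ≡ 1 (mod 4): 627·t ≡ 1 − 25 = -24 (mod 4).
    Reduce coefficients mod 4: 3·t ≡ 0 (mod 4).
    The inverse of 3 mod 4 is 3 (since 3·3 = 9 = 2·4 + 1), so t ≡ 3·0 = 0 ≡ 0 (mod 4).
    Then x = 25 + 627·0 = 25, valid modulo lcm(627, 4) = 2508: x ≡ 25 (mod 2508).
Verify against each original: 25 mod 11 = 3, 25 mod 19 = 6, 25 mod 3 = 1, 25 mod 4 = 1.

x ≡ 25 (mod 2508).


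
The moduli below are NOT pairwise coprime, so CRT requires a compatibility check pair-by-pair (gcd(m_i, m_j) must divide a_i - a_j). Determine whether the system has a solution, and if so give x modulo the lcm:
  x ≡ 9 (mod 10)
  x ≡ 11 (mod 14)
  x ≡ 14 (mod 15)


Moduli 10, 14, 15 are not pairwise coprime, so CRT works modulo lcm(m_i) when all pairwise compatibility conditions hold.
Pairwise compatibility: gcd(m_i, m_j) must divide a_i - a_j for every pair.
Merge one congruence at a time:
  Start: x ≡ 9 (mod 10).
  Combine with x ≡ 11 (mod 14): gcd(10, 14) = 2; 11 - 9 = 2, which IS divisible by 2, so compatible.
    Write x = 9 + 10·t and substitute into x ≡ 11 (mod 14): 10·t ≡ 11 − 9 = 2 (mod 14).
    Divide the congruence (and modulus) by g = 2: 5·t ≡ 1 (mod 7).
    The inverse of 5 mod 7 is 3 (since 5·3 = 15 = 2·7 + 1), so t ≡ 3·1 = 3 ≡ 3 (mod 7).
    Then x = 9 + 10·3 = 39, valid modulo lcm(10, 14) = 70: x ≡ 39 (mod 70).
  Combine with x ≡ 14 (mod 15): gcd(70, 15) = 5; 14 - 39 = -25, which IS divisible by 5, so compatible.
    Write x = 39 + 70·t and substitute into x ≡ 14 (mod 15): 70·t ≡ 14 − 39 = -25 (mod 15).
    Divide the congruence (and modulus) by g = 5: 14·t ≡ -5 (mod 3).
    Reduce coefficients mod 3: 2·t ≡ 1 (mod 3).
    The inverse of 2 mod 3 is 2 (since 2·2 = 4 = 1·3 + 1), so t ≡ 2·1 = 2 ≡ 2 (mod 3).
    Then x = 39 + 70·2 = 179, valid modulo lcm(70, 15) = 210: x ≡ 179 (mod 210).
Verify: 179 mod 10 = 9, 179 mod 14 = 11, 179 mod 15 = 14.

x ≡ 179 (mod 210).
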